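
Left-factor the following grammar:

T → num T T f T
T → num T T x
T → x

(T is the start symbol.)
Left-factoring transforms A → αβ₁ | αβ₂ into A → αA' and A' → β₁ | β₂
(α is the longest common prefix among the alternatives). Repeat until
no nonterminal has two alternatives with a common prefix.

Round 1: T has alternatives sharing prefix 'num T T'. Introduce T': T → num T T T'
  Add: T' → f T
  Add: T' → x

No remaining common prefixes — done.

Resulting grammar:
T → num T T T'
T' → f T
T' → x
T → x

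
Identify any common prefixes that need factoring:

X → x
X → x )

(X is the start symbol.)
Left-factoring is needed when two productions for the same non-terminal
share a common prefix on the right-hand side.

Productions for X:
  X → x
  X → x )

Found common prefix 'x' in productions for X

Answer: Yes, X has productions with common prefix 'x'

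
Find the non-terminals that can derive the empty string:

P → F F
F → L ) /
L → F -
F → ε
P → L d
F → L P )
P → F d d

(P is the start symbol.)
{ 'F', 'P' }

A non-terminal is nullable if it can derive ε (the empty string): either it has an ε-production, or it has a production whose right-hand side consists entirely of nullable non-terminals.

ε-productions: F → ε
So F is immediately nullable.
P → F F: every symbol on the right is nullable, so P is nullable too.
No further non-terminal can be added: every production for the remaining non-terminals contains a terminal or a non-nullable non-terminal.
Nullable = { 'F', 'P' }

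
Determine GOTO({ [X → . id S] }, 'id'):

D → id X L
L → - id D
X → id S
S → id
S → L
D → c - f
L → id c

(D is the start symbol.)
GOTO(I, 'id') = CLOSURE({ [A → αX.β] : [A → α.Xβ] ∈ I, X = 'id' })

Items with dot before 'id', with the dot advanced:
  [X → . id S] → [X → id . S]
Closure of the advanced items:
  [X → id . S] has the dot before S: add [S → . id], [S → . L]
  [S → . L] has the dot before L: add [L → . - id D], [L → . id c]

GOTO = { [L → . - id D], [L → . id c], [S → . L], [S → . id], [X → id . S] }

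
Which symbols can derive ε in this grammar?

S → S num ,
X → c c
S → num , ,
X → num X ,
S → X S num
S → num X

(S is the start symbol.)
There are no ε-productions, so no non-terminal can derive ε.
No non-terminals are nullable.

Answer: None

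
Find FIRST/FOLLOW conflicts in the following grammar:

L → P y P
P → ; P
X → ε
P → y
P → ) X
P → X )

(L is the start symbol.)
A FIRST/FOLLOW conflict occurs when a non-terminal N has a nullable alternative N → β (β ⇒* ε) and another alternative N → α with FIRST(α) ∩ FOLLOW(N) ≠ ∅: on such a lookahead the parser cannot decide between expanding α and letting N vanish via β.

Nullable non-terminals: X.
X has a nullable alternative but only one production, so nothing to check.

L, P have no nullable alternative, so no FIRST/FOLLOW check is needed there.

No FIRST/FOLLOW conflicts found.

Answer: No FIRST/FOLLOW conflicts.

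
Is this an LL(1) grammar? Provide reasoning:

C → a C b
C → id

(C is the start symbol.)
Yes, the grammar is LL(1).

A grammar is LL(1) if for each non-terminal N with multiple productions, the predict sets of those productions are pairwise disjoint, where PREDICT(N → α) = (FIRST(α) \ {ε}) ∪ (FOLLOW(N) if α ⇒* ε).

For C:
  PREDICT(C → a C b) = { 'a' }
  PREDICT(C → id) = { 'id' }

All predict sets are disjoint. The grammar IS LL(1).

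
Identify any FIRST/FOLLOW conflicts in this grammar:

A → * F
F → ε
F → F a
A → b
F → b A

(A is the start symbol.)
A FIRST/FOLLOW conflict occurs when a non-terminal N has a nullable alternative N → β (β ⇒* ε) and another alternative N → α with FIRST(α) ∩ FOLLOW(N) ≠ ∅: on such a lookahead the parser cannot decide between expanding α and letting N vanish via β.

Nullable non-terminals: F.
FIRST sets used below: FIRST(F) = { 'a', 'b', ε }

F: nullable alternative(s) F → ε; FOLLOW(F) = { $, 'a' }
  F → ε: FIRST \ {ε} = { } — this is the only nullable alternative, skip
  F → F a: FIRST \ {ε} = { 'a', 'b' } — overlaps FOLLOW(F) on { 'a' }: CONFLICT
  F → b A: FIRST \ {ε} = { 'b' } — disjoint from FOLLOW(F)

A has no nullable alternative, so no FIRST/FOLLOW check is needed there.

So the grammar has 1 FIRST/FOLLOW conflict (marked CONFLICT above).

Answer: Yes. F → F a with FOLLOW(F) on { 'a' }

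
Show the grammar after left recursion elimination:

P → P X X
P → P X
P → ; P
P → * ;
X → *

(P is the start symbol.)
P is directly left-recursive. The standard transformation for
  A → A α₁ | ... | A α_m | β₁ | ... | β_n
is
  A  → β₁ A' | ... | β_n A'
  A' → α₁ A' | ... | α_m A' | ε

P → ; P becomes P → ; P P'
P → * ; becomes P → * ; P'
P → P X X becomes P' → X X P'
P → P X becomes P' → X P'
Add P' → ε

Productions for other non-terminals are unchanged:
  X → *

Resulting grammar:
P → ; P P'
P → * ; P'
P' → X X P'
P' → X P'
P' → ε
X → *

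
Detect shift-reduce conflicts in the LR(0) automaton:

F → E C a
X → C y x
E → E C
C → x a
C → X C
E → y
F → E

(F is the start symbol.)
Augment with F' → F and build the canonical LR(0) collection (I0 = CLOSURE({[F' → . F]}), then GOTO on every symbol after a dot until no new states appear). It has 12 states:
  I0: { [E → . E C], [E → . y], [F → . E C a], [F → . E], [F' → . F] }  — shift
  I1: { [C → . X C], [C → . x a], [E → E . C], [F → E . C a], [F → E .], [X → . C y x] }  — shift, reduce
  I2: { [F' → F .] }  — accept
  I3: { [E → y .] }  — reduce
  I4: { [E → E C .], [F → E C . a], [X → C . y x] }  — shift, reduce
  I5: { [C → . X C], [C → . x a], [C → X . C], [X → . C y x] }  — shift
  I6: { [C → x . a] }  — shift
  I7: { [C → x a .] }  — reduce
  I8: { [C → X C .], [X → C . y x] }  — shift, reduce
  I9: { [X → C y . x] }  — shift
  I10: { [X → C y x .] }  — reduce
  I11: { [F → E C a .] }  — reduce

I1 contains reduce item [F → E .] and shift item [C → . x a] — shift-reduce conflict.
I4 contains reduce item [E → E C .] and shift items [F → E C . a], [X → C . y x] — shift-reduce conflict.
I8 contains reduce item [C → X C .] and shift item [X → C . y x] — shift-reduce conflict.

Answer: Yes — I1: [F → E .] vs [C → . x a]; I4: [E → E C .] vs [F → E C . a]; I8: [C → X C .] vs [X → C . y x]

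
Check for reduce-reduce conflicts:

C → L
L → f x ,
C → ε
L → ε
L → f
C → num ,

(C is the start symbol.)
A reduce-reduce conflict occurs when an LR(0) state has two complete items [A → α .] and [B → β .] — both call for a reduction, and with no lookahead the parser cannot choose between them.

Augment with C' → C and build the canonical LR(0) collection (I0 = CLOSURE({[C' → . C]}), then GOTO on every symbol after a dot until no new states appear). It has 8 states:
  I0: { [C → . L], [C → . num ,], [C → .], [C' → . C], [L → . f x ,], [L → . f], [L → .] }  — shift, 2 reduces
  I1: { [C' → C .] }  — accept
  I2: { [C → L .] }  — reduce
  I3: { [L → f . x ,], [L → f .] }  — shift, reduce
  I4: { [C → num . ,] }  — shift
  I5: { [C → num , .] }  — reduce
  I6: { [L → f x . ,] }  — shift
  I7: { [L → f x , .] }  — reduce

I0 contains complete items [C → .], [L → .] — reduce-reduce conflict.

Answer: Yes — I0: [C → .] vs [L → .]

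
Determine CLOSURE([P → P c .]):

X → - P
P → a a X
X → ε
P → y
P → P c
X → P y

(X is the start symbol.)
{ [P → P c .] }

To compute CLOSURE, for each item [A → α.Bβ] where B is a non-terminal, add [B → .γ] for all productions B → γ; repeat for the newly added items until nothing changes.

Start with: [P → P c .]
The dot is at the end, so nothing is added.

CLOSURE = { [P → P c .] }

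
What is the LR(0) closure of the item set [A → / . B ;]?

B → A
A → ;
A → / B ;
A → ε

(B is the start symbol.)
{ [A → . / B ;], [A → . ;], [A → .], [A → / . B ;], [B → . A] }

Start with: [A → / . B ;]
  [A → / . B ;] has the dot before B: add [B → . A]
  [B → . A] has the dot before A: add [A → . ;], [A → . / B ;], [A → .]
No further items can be added.

CLOSURE = { [A → . / B ;], [A → . ;], [A → .], [A → / . B ;], [B → . A] }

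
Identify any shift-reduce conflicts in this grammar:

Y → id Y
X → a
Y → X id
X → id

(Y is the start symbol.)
Augment with Y' → Y and build the canonical LR(0) collection (I0 = CLOSURE({[Y' → . Y]}), then GOTO on every symbol after a dot until no new states appear). It has 7 states:
  I0: { [X → . a], [X → . id], [Y → . X id], [Y → . id Y], [Y' → . Y] }  — shift
  I1: { [Y → X . id] }  — shift
  I2: { [Y' → Y .] }  — accept
  I3: { [X → a .] }  — reduce
  I4: { [X → . a], [X → . id], [X → id .], [Y → . X id], [Y → . id Y], [Y → id . Y] }  — shift, reduce
  I5: { [Y → id Y .] }  — reduce
  I6: { [Y → X id .] }  — reduce

I4 contains reduce item [X → id .] and shift items [X → . a], [X → . id], [Y → . id Y] — shift-reduce conflict.

Answer: Yes — I4: [X → id .] vs [X → . a]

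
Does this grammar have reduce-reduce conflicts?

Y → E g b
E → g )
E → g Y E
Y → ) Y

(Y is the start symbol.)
A reduce-reduce conflict occurs when an LR(0) state has two complete items [A → α .] and [B → β .] — both call for a reduction, and with no lookahead the parser cannot choose between them.

Augment with Y' → Y and build the canonical LR(0) collection (I0 = CLOSURE({[Y' → . Y]}), then GOTO on every symbol after a dot until no new states appear). It has 11 states:
  I0: { [E → . g )], [E → . g Y E], [Y → . ) Y], [Y → . E g b], [Y' → . Y] }  — shift
  I1: { [E → . g )], [E → . g Y E], [Y → ) . Y], [Y → . ) Y], [Y → . E g b] }  — shift
  I2: { [Y → E . g b] }  — shift
  I3: { [Y' → Y .] }  — accept
  I4: { [E → . g )], [E → . g Y E], [E → g . )], [E → g . Y E], [Y → . ) Y], [Y → . E g b] }  — shift
  I5: { [E → . g )], [E → . g Y E], [E → g ) .], [Y → ) . Y], [Y → . ) Y], [Y → . E g b] }  — shift, reduce
  I6: { [E → . g )], [E → . g Y E], [E → g Y . E] }  — shift
  I7: { [E → g Y E .] }  — reduce
  I8: { [Y → ) Y .] }  — reduce
  I9: { [Y → E g . b] }  — shift
  I10: { [Y → E g b .] }  — reduce

No state contains more than one complete item.

Answer: No reduce-reduce conflicts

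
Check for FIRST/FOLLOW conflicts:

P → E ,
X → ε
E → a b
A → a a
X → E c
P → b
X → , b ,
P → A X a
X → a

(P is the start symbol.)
Nullable non-terminals: X.
FIRST sets used below: FIRST(E) = { 'a' }

X: nullable alternative(s) X → ε; FOLLOW(X) = { 'a' }
  X → ε: FIRST \ {ε} = { } — this is the only nullable alternative, skip
  X → E c: FIRST \ {ε} = { 'a' } — overlaps FOLLOW(X) on { 'a' }: CONFLICT
  X → , b ,: FIRST \ {ε} = { ',' } — disjoint from FOLLOW(X)
  X → a: FIRST \ {ε} = { 'a' } — overlaps FOLLOW(X) on { 'a' }: CONFLICT

A, E, P have no nullable alternative, so no FIRST/FOLLOW check is needed there.

So the grammar has 2 FIRST/FOLLOW conflicts (marked CONFLICT above).

Answer: Yes. X → E c with FOLLOW(X) on { 'a' }; X → a with FOLLOW(X) on { 'a' }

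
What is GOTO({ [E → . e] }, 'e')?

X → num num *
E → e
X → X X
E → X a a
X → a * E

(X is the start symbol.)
GOTO(I, 'e') = CLOSURE({ [A → αX.β] : [A → α.Xβ] ∈ I, X = 'e' })

Items with dot before 'e', with the dot advanced:
  [E → . e] → [E → e .]
Closure adds nothing (no advanced item has the dot before a non-terminal).

GOTO = { [E → e .] }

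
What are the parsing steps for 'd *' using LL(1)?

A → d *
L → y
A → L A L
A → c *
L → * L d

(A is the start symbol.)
Stack is shown with the top on the left.

Stack  Input  Action
--------------------
A $    d * $  output A → d *
d * $  d * $  match 'd'
* $    * $    match '*'
$      $      accept

The string is accepted.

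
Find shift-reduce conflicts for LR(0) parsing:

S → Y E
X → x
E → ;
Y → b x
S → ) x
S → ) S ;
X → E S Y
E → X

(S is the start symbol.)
A shift-reduce conflict occurs when an LR(0) state has both:
  - a complete (reduce) item [A → α .] (dot at the end), and
  - a shift item [B → β . c γ] (dot before a terminal).

Augment with S' → S and build the canonical LR(0) collection (I0 = CLOSURE({[S' → . S]}), then GOTO on every symbol after a dot until no new states appear). It has 15 states:
  I0: { [S → . ) S ;], [S → . ) x], [S → . Y E], [S' → . S], [Y → . b x] }  — shift
  I1: { [S → ) . S ;], [S → ) . x], [S → . ) S ;], [S → . ) x], [S → . Y E], [Y → . b x] }  — shift
  I2: { [S' → S .] }  — accept
  I3: { [E → . ;], [E → . X], [S → Y . E], [X → . E S Y], [X → . x] }  — shift
  I4: { [Y → b . x] }  — shift
  I5: { [Y → b x .] }  — reduce
  I6: { [E → ; .] }  — reduce
  I7: { [S → . ) S ;], [S → . ) x], [S → . Y E], [S → Y E .], [X → E . S Y], [Y → . b x] }  — shift, reduce
  I8: { [E → X .] }  — reduce
  I9: { [X → x .] }  — reduce
  I10: { [X → E S . Y], [Y → . b x] }  — shift
  I11: { [X → E S Y .] }  — reduce
  I12: { [S → ) S . ;] }  — shift
  I13: { [S → ) x .] }  — reduce
  I14: { [S → ) S ; .] }  — reduce

I7 contains reduce item [S → Y E .] and shift items [S → . ) S ;], [S → . ) x], [Y → . b x] — shift-reduce conflict.

Answer: Yes — I7: [S → Y E .] vs [S → . ) S ;]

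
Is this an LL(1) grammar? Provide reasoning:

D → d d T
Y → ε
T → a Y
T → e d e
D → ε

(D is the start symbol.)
A grammar is LL(1) if for each non-terminal N with multiple productions, the predict sets of those productions are pairwise disjoint, where PREDICT(N → α) = (FIRST(α) \ {ε}) ∪ (FOLLOW(N) if α ⇒* ε).

Relevant sets:
  FOLLOW(D) = { $ }

For D:
  PREDICT(D → d d T) = { 'd' }
  PREDICT(D → ε) = { $ }
For T:
  PREDICT(T → a Y) = { 'a' }
  PREDICT(T → e d e) = { 'e' }
Y has a single production, so nothing to check there.

All predict sets are disjoint. The grammar IS LL(1).

Answer: Yes, the grammar is LL(1).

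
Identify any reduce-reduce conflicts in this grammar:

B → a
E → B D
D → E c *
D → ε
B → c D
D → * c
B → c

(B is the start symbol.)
A reduce-reduce conflict occurs when an LR(0) state has two complete items [A → α .] and [B → β .] — both call for a reduction, and with no lookahead the parser cannot choose between them.

Augment with B' → B and build the canonical LR(0) collection (I0 = CLOSURE({[B' → . B]}), then GOTO on every symbol after a dot until no new states appear). It has 12 states:
  I0: { [B → . a], [B → . c D], [B → . c], [B' → . B] }  — shift
  I1: { [B' → B .] }  — accept
  I2: { [B → a .] }  — reduce
  I3: { [B → . a], [B → . c D], [B → . c], [B → c . D], [B → c .], [D → . * c], [D → . E c *], [D → .], [E → . B D] }  — shift, 2 reduces
  I4: { [D → * . c] }  — shift
  I5: { [B → . a], [B → . c D], [B → . c], [D → . * c], [D → . E c *], [D → .], [E → . B D], [E → B . D] }  — shift, reduce
  I6: { [B → c D .] }  — reduce
  I7: { [D → E . c *] }  — shift
  I8: { [D → E c . *] }  — shift
  I9: { [D → E c * .] }  — reduce
  I10: { [E → B D .] }  — reduce
  I11: { [D → * c .] }  — reduce

I3 contains complete items [B → c .], [D → .] — reduce-reduce conflict.

Answer: Yes — I3: [B → c .] vs [D → .]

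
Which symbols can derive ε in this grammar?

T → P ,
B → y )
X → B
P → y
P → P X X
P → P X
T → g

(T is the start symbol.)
None

A non-terminal is nullable if it can derive ε (the empty string): either it has an ε-production, or it has a production whose right-hand side consists entirely of nullable non-terminals.

There are no ε-productions, so no non-terminal can derive ε.
No non-terminals are nullable.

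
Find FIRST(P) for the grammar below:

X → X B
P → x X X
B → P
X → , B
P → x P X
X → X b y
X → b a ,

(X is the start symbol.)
{ 'x' }

From P → x X X:
  - x is a terminal: add 'x' and stop
From P → x P X:
  - x is a terminal: add 'x' and stop

Collecting: FIRST(P) = { 'x' }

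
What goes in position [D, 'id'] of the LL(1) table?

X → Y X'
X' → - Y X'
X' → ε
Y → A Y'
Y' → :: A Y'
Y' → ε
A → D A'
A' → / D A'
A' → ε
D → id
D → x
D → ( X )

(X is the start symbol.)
To find M[D, 'id'], we find productions for D where 'id' is in the predict set (PREDICT(N → α) = (FIRST(α) \ {ε}) ∪ (FOLLOW(N) if α ⇒* ε)).

D → id: PREDICT = { 'id' }
  'id' is in predict set, so this production goes in M[D, 'id']
D → x: PREDICT = { 'x' }
D → ( X ): PREDICT = { '(' }

M[D, 'id'] = D → id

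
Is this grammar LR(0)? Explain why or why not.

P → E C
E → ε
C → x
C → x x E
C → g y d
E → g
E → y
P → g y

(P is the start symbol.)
Augment with P' → P and build the canonical LR(0) collection (I0 = CLOSURE({[P' → . P]}), then GOTO on every symbol after a dot until no new states appear). It has 14 states:
  I0: { [E → . g], [E → . y], [E → .], [P → . E C], [P → . g y], [P' → . P] }  — shift, reduce
  I1: { [C → . g y d], [C → . x x E], [C → . x], [P → E . C] }  — shift
  I2: { [P' → P .] }  — accept
  I3: { [E → g .], [P → g . y] }  — shift, reduce
  I4: { [E → y .] }  — reduce
  I5: { [P → g y .] }  — reduce
  I6: { [P → E C .] }  — reduce
  I7: { [C → g . y d] }  — shift
  I8: { [C → x . x E], [C → x .] }  — shift, reduce
  I9: { [C → x x . E], [E → . g], [E → . y], [E → .] }  — shift, reduce
  I10: { [C → x x E .] }  — reduce
  I11: { [E → g .] }  — reduce
  I12: { [C → g y . d] }  — shift
  I13: { [C → g y d .] }  — reduce

Conflict in state I0:
  Shift-reduce conflict between [E → .] and [E → . g]
So the grammar is NOT LR(0).

Answer: No. Shift-reduce conflict between [E → .] and [E → . g]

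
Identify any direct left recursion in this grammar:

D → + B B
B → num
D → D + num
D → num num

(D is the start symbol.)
Direct left recursion occurs when N → N α for some non-terminal N (the right-hand side begins with the left-hand side itself).

D → + B B: starts with '+'
B → num: starts with num
D → D + num: LEFT RECURSIVE (starts with D)
D → num num: starts with num

The grammar has direct left recursion on: D.

Answer: Yes, D is left-recursive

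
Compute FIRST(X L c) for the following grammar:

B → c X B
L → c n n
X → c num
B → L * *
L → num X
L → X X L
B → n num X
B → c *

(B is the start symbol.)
FIRST sets of the non-terminals involved (from the grammar, by fixed-point iteration):
  FIRST(X) = { 'c' }

To compute FIRST(X L c), process the symbols left to right:
Symbol X is a non-terminal. Add FIRST(X) \ {ε} = { 'c' }
X is not nullable (ε ∉ FIRST(X)), so stop here.
FIRST(X L c) = { 'c' }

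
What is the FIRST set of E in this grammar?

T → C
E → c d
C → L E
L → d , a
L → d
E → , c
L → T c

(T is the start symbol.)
To compute FIRST(E), examine every production with E on the left-hand side, reading each right-hand side left to right until a non-nullable symbol is reached.

From E → c d:
  - c is a terminal: add 'c' and stop
From E → , c:
  - ',' is a terminal: add ',' and stop

Collecting: FIRST(E) = { ',', 'c' }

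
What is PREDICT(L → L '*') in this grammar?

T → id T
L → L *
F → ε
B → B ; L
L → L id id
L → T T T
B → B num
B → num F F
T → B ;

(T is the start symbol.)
{ 'id', 'num' }

PREDICT(L → L '*') = (FIRST(RHS) \ {ε}) ∪ (FOLLOW(L) if ε ∈ FIRST(RHS), i.e. RHS ⇒* ε)
FIRST(L) = { 'id', 'num' }
FIRST(L '*') = { 'id', 'num' }
ε ∉ FIRST(L '*'), so FOLLOW(L) is not added.
PREDICT(L → L '*') = { 'id', 'num' }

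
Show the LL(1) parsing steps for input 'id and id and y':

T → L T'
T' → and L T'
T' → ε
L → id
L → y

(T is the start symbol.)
Stack is shown with the top on the left.

Stack       Input              Action
-------------------------------------
T $         id and id and y $  output T → L T'
L T' $      id and id and y $  output L → id
id T' $     id and id and y $  match 'id'
T' $        and id and y $     output T' → and L T'
and L T' $  and id and y $     match 'and'
L T' $      id and y $         output L → id
id T' $     id and y $         match 'id'
T' $        and y $            output T' → and L T'
and L T' $  and y $            match 'and'
L T' $      y $                output L → y
y T' $      y $                match 'y'
T' $        $                  output T' → ε
$           $                  accept

The string is accepted.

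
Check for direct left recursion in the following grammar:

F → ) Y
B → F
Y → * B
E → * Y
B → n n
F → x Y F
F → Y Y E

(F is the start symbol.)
No direct left recursion

F → ) Y: starts with ')'
B → F: starts with F
Y → * B: starts with '*'
E → * Y: starts with '*'
B → n n: starts with n
F → x Y F: starts with x
F → Y Y E: starts with Y

No direct left recursion found.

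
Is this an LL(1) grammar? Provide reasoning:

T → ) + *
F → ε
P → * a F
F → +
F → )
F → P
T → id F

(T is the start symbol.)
Yes, the grammar is LL(1).

Relevant sets:
  FIRST(P) = { '*' }
  FOLLOW(F) = { $ }

For T:
  PREDICT(T → ')' '+' '*') = { ')' }
  PREDICT(T → id F) = { 'id' }
For F:
  PREDICT(F → ε) = { $ }
  PREDICT(F → '+') = { '+' }
  PREDICT(F → ')') = { ')' }
  PREDICT(F → P) = { '*' }
P has a single production, so nothing to check there.

All predict sets are disjoint. The grammar IS LL(1).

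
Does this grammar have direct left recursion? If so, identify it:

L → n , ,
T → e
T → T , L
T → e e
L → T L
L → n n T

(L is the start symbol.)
Yes, T is left-recursive

L → n , ,: starts with n
T → e: starts with e
T → T , L: LEFT RECURSIVE (starts with T)
T → e e: starts with e
L → T L: starts with T
L → n n T: starts with n

The grammar has direct left recursion on: T.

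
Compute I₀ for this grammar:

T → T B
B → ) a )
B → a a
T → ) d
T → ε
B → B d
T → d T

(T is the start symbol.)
First, augment the grammar with T' → T
I₀ = CLOSURE({ [T' → . T] }):
  [T' → . T] has the dot before T: add [T → . T B], [T → . ) d], [T → .], [T → . d T]
No further items can be added.

I₀ = { [T → . ) d], [T → . T B], [T → . d T], [T → .], [T' → . T] }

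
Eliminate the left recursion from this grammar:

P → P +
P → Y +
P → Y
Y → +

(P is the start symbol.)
P is directly left-recursive. The standard transformation for
  A → A α₁ | ... | A α_m | β₁ | ... | β_n
is
  A  → β₁ A' | ... | β_n A'
  A' → α₁ A' | ... | α_m A' | ε

P → Y + becomes P → Y + P'
P → Y becomes P → Y P'
P → P + becomes P' → + P'
Add P' → ε

Productions for other non-terminals are unchanged:
  Y → +

Resulting grammar:
P → Y + P'
P → Y P'
P' → + P'
P' → ε
Y → +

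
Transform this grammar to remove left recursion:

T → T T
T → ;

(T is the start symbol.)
T is directly left-recursive. The standard transformation for
  A → A α₁ | ... | A α_m | β₁ | ... | β_n
is
  A  → β₁ A' | ... | β_n A'
  A' → α₁ A' | ... | α_m A' | ε

T → ; becomes T → ; T'
T → T T becomes T' → T T'
Add T' → ε

Resulting grammar:
T → ; T'
T' → T T'
T' → ε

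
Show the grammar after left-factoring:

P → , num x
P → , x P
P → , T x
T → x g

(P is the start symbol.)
P → , P'
P' → num x
P' → x P
P' → T x
T → x g

Left-factoring transforms A → αβ₁ | αβ₂ into A → αA' and A' → β₁ | β₂
(α is the longest common prefix among the alternatives). Repeat until
no nonterminal has two alternatives with a common prefix.

Round 1: P has alternatives sharing prefix ','. Introduce P': P → , P'
  Add: P' → num x
  Add: P' → x P
  Add: P' → T x

No remaining common prefixes — done.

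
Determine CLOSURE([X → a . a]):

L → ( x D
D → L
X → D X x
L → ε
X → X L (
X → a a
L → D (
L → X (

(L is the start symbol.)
Start with: [X → a . a]
The dot precedes the terminal a, so nothing is added.

CLOSURE = { [X → a . a] }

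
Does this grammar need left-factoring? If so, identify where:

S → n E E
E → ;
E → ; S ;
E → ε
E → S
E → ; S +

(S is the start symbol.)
Left-factoring is needed when two productions for the same non-terminal
share a common prefix on the right-hand side.

Productions for E:
  E → ;
  E → ; S ;
  E → ε
  E → S
  E → ; S +

Found common prefix ';' in productions for E

Answer: Yes, E has productions with common prefix ';'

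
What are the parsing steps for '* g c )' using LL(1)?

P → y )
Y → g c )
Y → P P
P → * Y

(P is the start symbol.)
Stack is shown with the top on the left.

Stack    Input      Action
--------------------------
P $      * g c ) $  output P → * Y
* Y $    * g c ) $  match '*'
Y $      g c ) $    output Y → g c )
g c ) $  g c ) $    match 'g'
c ) $    c ) $      match 'c'
) $      ) $        match ')'
$        $          accept

The string is accepted.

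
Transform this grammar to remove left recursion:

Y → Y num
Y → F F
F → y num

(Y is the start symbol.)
Y → F F Y'
Y' → num Y'
Y' → ε
F → y num

Y is directly left-recursive. The standard transformation for
  A → A α₁ | ... | A α_m | β₁ | ... | β_n
is
  A  → β₁ A' | ... | β_n A'
  A' → α₁ A' | ... | α_m A' | ε

Y → F F becomes Y → F F Y'
Y → Y num becomes Y' → num Y'
Add Y' → ε

Productions for other non-terminals are unchanged:
  F → y num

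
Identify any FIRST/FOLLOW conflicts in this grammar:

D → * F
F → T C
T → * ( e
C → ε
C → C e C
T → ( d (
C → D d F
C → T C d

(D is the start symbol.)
Nullable non-terminals: C.
FIRST sets used below: FIRST(C) = { '(', '*', 'e', ε }, FIRST(D) = { '*' }, FIRST(T) = { '(', '*' }

C: nullable alternative(s) C → ε; FOLLOW(C) = { $, 'd', 'e' }
  C → ε: FIRST \ {ε} = { } — this is the only nullable alternative, skip
  C → C e C: FIRST \ {ε} = { '(', '*', 'e' } — overlaps FOLLOW(C) on { 'e' }: CONFLICT
  C → D d F: FIRST \ {ε} = { '*' } — disjoint from FOLLOW(C)
  C → T C d: FIRST \ {ε} = { '(', '*' } — disjoint from FOLLOW(C)

D, F, T have no nullable alternative, so no FIRST/FOLLOW check is needed there.

So the grammar has 1 FIRST/FOLLOW conflict (marked CONFLICT above).

Answer: Yes. C → C e C with FOLLOW(C) on { 'e' }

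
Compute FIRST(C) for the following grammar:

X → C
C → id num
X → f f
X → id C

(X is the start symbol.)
To compute FIRST(C), examine every production with C on the left-hand side, reading each right-hand side left to right until a non-nullable symbol is reached.

From C → id num:
  - id is a terminal: add 'id' and stop

Collecting: FIRST(C) = { 'id' }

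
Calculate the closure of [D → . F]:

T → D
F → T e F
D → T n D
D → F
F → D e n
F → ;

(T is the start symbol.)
{ [D → . F], [D → . T n D], [F → . ;], [F → . D e n], [F → . T e F], [T → . D] }

To compute CLOSURE, for each item [A → α.Bβ] where B is a non-terminal, add [B → .γ] for all productions B → γ; repeat for the newly added items until nothing changes.

Start with: [D → . F]
  [D → . F] has the dot before F: add [F → . T e F], [F → . D e n], [F → . ;]
  [F → . T e F] has the dot before T: add [T → . D]
  [F → . D e n] has the dot before D: add [D → . T n D]
No further items can be added.

CLOSURE = { [D → . F], [D → . T n D], [F → . ;], [F → . D e n], [F → . T e F], [T → . D] }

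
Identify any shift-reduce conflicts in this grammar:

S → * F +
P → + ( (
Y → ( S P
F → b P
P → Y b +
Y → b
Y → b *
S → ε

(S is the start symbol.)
Yes — I0: [S → .] vs [S → . * F +]; I5: [S → .] vs [S → . * F +]; I9: [Y → b .] vs [Y → b . *]

A shift-reduce conflict occurs when an LR(0) state has both:
  - a complete (reduce) item [A → α .] (dot at the end), and
  - a shift item [B → β . c γ] (dot before a terminal).

Augment with S' → S and build the canonical LR(0) collection (I0 = CLOSURE({[S' → . S]}), then GOTO on every symbol after a dot until no new states appear). It has 18 states:
  I0: { [S → . * F +], [S → .], [S' → . S] }  — shift, reduce
  I1: { [F → . b P], [S → * . F +] }  — shift
  I2: { [S' → S .] }  — accept
  I3: { [S → * F . +] }  — shift
  I4: { [F → b . P], [P → . + ( (], [P → . Y b +], [Y → . ( S P], [Y → . b *], [Y → . b] }  — shift
  I5: { [S → . * F +], [S → .], [Y → ( . S P] }  — shift, reduce
  I6: { [P → + . ( (] }  — shift
  I7: { [F → b P .] }  — reduce
  I8: { [P → Y . b +] }  — shift
  I9: { [Y → b . *], [Y → b .] }  — shift, reduce
  I10: { [Y → b * .] }  — reduce
  I11: { [P → Y b . +] }  — shift
  I12: { [P → Y b + .] }  — reduce
  I13: { [P → + ( . (] }  — shift
  I14: { [P → + ( ( .] }  — reduce
  I15: { [P → . + ( (], [P → . Y b +], [Y → ( S . P], [Y → . ( S P], [Y → . b *], [Y → . b] }  — shift
  I16: { [Y → ( S P .] }  — reduce
  I17: { [S → * F + .] }  — reduce

I0 contains reduce item [S → .] and shift item [S → . * F +] — shift-reduce conflict.
I5 contains reduce item [S → .] and shift item [S → . * F +] — shift-reduce conflict.
I9 contains reduce item [Y → b .] and shift item [Y → b . *] — shift-reduce conflict.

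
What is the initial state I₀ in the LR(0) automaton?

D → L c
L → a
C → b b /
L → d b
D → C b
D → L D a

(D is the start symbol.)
First, augment the grammar with D' → D
I₀ = CLOSURE({ [D' → . D] }):
  [D' → . D] has the dot before D: add [D → . L c], [D → . C b], [D → . L D a]
  [D → . L c] has the dot before L: add [L → . a], [L → . d b]
  [D → . C b] has the dot before C: add [C → . b b /]
No further items can be added.

I₀ = { [C → . b b /], [D → . C b], [D → . L D a], [D → . L c], [D' → . D], [L → . a], [L → . d b] }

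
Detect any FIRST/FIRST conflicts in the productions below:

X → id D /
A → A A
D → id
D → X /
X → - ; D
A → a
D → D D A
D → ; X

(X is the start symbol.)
A FIRST/FIRST conflict occurs when two productions N → α and N → β for the same non-terminal have FIRST(α) ∩ FIRST(β) ≠ ∅ (with ε ∈ FIRST of a nullable right-hand side, so two nullable alternatives also conflict).

FIRST sets of the non-terminals at (or reachable through a nullable prefix from) the front of some alternative:
  FIRST(A) = { 'a' }
  FIRST(X) = { '-', 'id' }
  FIRST(D) = { '-', ';', 'id' }

Productions for X:
  X → id D /: FIRST = { 'id' }
  X → - ; D: FIRST = { '-' }
Productions for A:
  A → A A: FIRST = { 'a' }
  A → a: FIRST = { 'a' }
Productions for D:
  D → id: FIRST = { 'id' }
  D → X /: FIRST = { '-', 'id' }
  D → D D A: FIRST = { '-', ';', 'id' }
  D → ; X: FIRST = { ';' }

Conflict for A: A → A A and A → a
  Overlap: { 'a' }
Conflict for D: D → id and D → X /
  Overlap: { 'id' }
Conflict for D: D → id and D → D D A
  Overlap: { 'id' }
Conflict for D: D → X / and D → D D A
  Overlap: { '-', 'id' }
Conflict for D: D → D D A and D → ; X
  Overlap: { ';' }

Answer: Yes. A → A A / A → a on { 'a' }; D → id / D → X '/' on { 'id' }; D → id / D → D D A on { 'id' }; D → X '/' / D → D D A on { '-', 'id' }; D → D D A / D → ';' X on { ';' }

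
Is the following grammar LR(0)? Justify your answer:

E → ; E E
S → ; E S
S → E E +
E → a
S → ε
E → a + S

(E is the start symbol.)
No. Shift-reduce conflict between [E → a .] and [E → a . + S]

A grammar is LR(0) if no state in the canonical LR(0) collection has:
  - both a shift item (dot before a terminal) and a complete item (shift-reduce conflict), or
  - two or more complete items (reduce-reduce conflict; the accept item [E' → E .] counts as a complete item here).

Augment with E' → E and build the canonical LR(0) collection (I0 = CLOSURE({[E' → . E]}), then GOTO on every symbol after a dot until no new states appear). It has 15 states:
  I0: { [E → . ; E E], [E → . a + S], [E → . a], [E' → . E] }  — shift
  I1: { [E → . ; E E], [E → . a + S], [E → . a], [E → ; . E E] }  — shift
  I2: { [E' → E .] }  — accept
  I3: { [E → a . + S], [E → a .] }  — shift, reduce
  I4: { [E → . ; E E], [E → . a + S], [E → . a], [E → a + . S], [S → . ; E S], [S → . E E +], [S → .] }  — shift, reduce
  I5: { [E → . ; E E], [E → . a + S], [E → . a], [E → ; . E E], [S → ; . E S] }  — shift
  I6: { [E → . ; E E], [E → . a + S], [E → . a], [S → E . E +] }  — shift
  I7: { [E → a + S .] }  — reduce
  I8: { [S → E E . +] }  — shift
  I9: { [S → E E + .] }  — reduce
  I10: { [E → . ; E E], [E → . a + S], [E → . a], [E → ; E . E], [S → . ; E S], [S → . E E +], [S → .], [S → ; E . S] }  — shift, reduce
  I11: { [E → . ; E E], [E → . a + S], [E → . a], [E → ; E E .], [S → E . E +] }  — shift, reduce
  I12: { [S → ; E S .] }  — reduce
  I13: { [E → . ; E E], [E → . a + S], [E → . a], [E → ; E . E] }  — shift
  I14: { [E → ; E E .] }  — reduce

Conflict in state I3:
  Shift-reduce conflict between [E → a .] and [E → a . + S]
So the grammar is NOT LR(0).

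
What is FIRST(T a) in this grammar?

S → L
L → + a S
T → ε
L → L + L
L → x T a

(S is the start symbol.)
{ 'a' }

FIRST sets of the non-terminals involved (from the grammar, by fixed-point iteration):
  FIRST(T) = { ε }

To compute FIRST(T a), process the symbols left to right:
Symbol T is a non-terminal. Add FIRST(T) \ {ε} = { }
T is nullable (ε ∈ FIRST(T)), continue to the next symbol.
Symbol a is a terminal. Add 'a' and stop.
FIRST(T a) = { 'a' }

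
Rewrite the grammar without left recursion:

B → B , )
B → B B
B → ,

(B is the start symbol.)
B is directly left-recursive. The standard transformation for
  A → A α₁ | ... | A α_m | β₁ | ... | β_n
is
  A  → β₁ A' | ... | β_n A'
  A' → α₁ A' | ... | α_m A' | ε

B → , becomes B → , B'
B → B , ) becomes B' → , ) B'
B → B B becomes B' → B B'
Add B' → ε

Resulting grammar:
B → , B'
B' → , ) B'
B' → B B'
B' → ε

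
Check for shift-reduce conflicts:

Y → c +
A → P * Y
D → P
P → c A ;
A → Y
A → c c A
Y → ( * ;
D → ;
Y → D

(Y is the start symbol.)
Yes — I9: [D → P .] vs [A → P . * Y]; I13: [A → c c A .] vs [P → c A . ;]

A shift-reduce conflict occurs when an LR(0) state has both:
  - a complete (reduce) item [A → α .] (dot at the end), and
  - a shift item [B → β . c γ] (dot before a terminal).

Augment with Y' → Y and build the canonical LR(0) collection (I0 = CLOSURE({[Y' → . Y]}), then GOTO on every symbol after a dot until no new states appear). It has 19 states:
  I0: { [D → . ;], [D → . P], [P → . c A ;], [Y → . ( * ;], [Y → . D], [Y → . c +], [Y' → . Y] }  — shift
  I1: { [Y → ( . * ;] }  — shift
  I2: { [D → ; .] }  — reduce
  I3: { [Y → D .] }  — reduce
  I4: { [D → P .] }  — reduce
  I5: { [Y' → Y .] }  — accept
  I6: { [A → . P * Y], [A → . Y], [A → . c c A], [D → . ;], [D → . P], [P → . c A ;], [P → c . A ;], [Y → . ( * ;], [Y → . D], [Y → . c +], [Y → c . +] }  — shift
  I7: { [Y → c + .] }  — reduce
  I8: { [P → c A . ;] }  — shift
  I9: { [A → P . * Y], [D → P .] }  — shift, reduce
  I10: { [A → Y .] }  — reduce
  I11: { [A → . P * Y], [A → . Y], [A → . c c A], [A → c . c A], [D → . ;], [D → . P], [P → . c A ;], [P → c . A ;], [Y → . ( * ;], [Y → . D], [Y → . c +], [Y → c . +] }  — shift
  I12: { [A → . P * Y], [A → . Y], [A → . c c A], [A → c . c A], [A → c c . A], [D → . ;], [D → . P], [P → . c A ;], [P → c . A ;], [Y → . ( * ;], [Y → . D], [Y → . c +], [Y → c . +] }  — shift
  I13: { [A → c c A .], [P → c A . ;] }  — shift, reduce
  I14: { [P → c A ; .] }  — reduce
  I15: { [A → P * . Y], [D → . ;], [D → . P], [P → . c A ;], [Y → . ( * ;], [Y → . D], [Y → . c +] }  — shift
  I16: { [A → P * Y .] }  — reduce
  I17: { [Y → ( * . ;] }  — shift
  I18: { [Y → ( * ; .] }  — reduce

I9 contains reduce item [D → P .] and shift item [A → P . * Y] — shift-reduce conflict.
I13 contains reduce item [A → c c A .] and shift item [P → c A . ;] — shift-reduce conflict.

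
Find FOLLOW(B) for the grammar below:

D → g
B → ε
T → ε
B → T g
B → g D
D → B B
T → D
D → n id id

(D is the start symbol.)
In D → B B: B is followed by B, add FIRST(B) \ {ε} = { 'g', 'n' }
  B is nullable, so also add FOLLOW(D)
In D → B B: B is at the end, add FOLLOW(D)

The FOLLOW sets referred to above (computed the same way, to a fixed point):
  FOLLOW(D) = { $, 'g', 'n' }

Taking the union: FOLLOW(B) = { $, 'g', 'n' }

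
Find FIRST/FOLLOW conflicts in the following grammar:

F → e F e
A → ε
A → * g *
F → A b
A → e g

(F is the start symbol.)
Nullable non-terminals: A.

A: nullable alternative(s) A → ε; FOLLOW(A) = { 'b' }
  A → ε: FIRST \ {ε} = { } — this is the only nullable alternative, skip
  A → * g *: FIRST \ {ε} = { '*' } — disjoint from FOLLOW(A)
  A → e g: FIRST \ {ε} = { 'e' } — disjoint from FOLLOW(A)

F has no nullable alternative, so no FIRST/FOLLOW check is needed there.

No FIRST/FOLLOW conflicts found.

Answer: No FIRST/FOLLOW conflicts.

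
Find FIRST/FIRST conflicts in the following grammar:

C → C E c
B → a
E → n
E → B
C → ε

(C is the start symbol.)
A FIRST/FIRST conflict occurs when two productions N → α and N → β for the same non-terminal have FIRST(α) ∩ FIRST(β) ≠ ∅ (with ε ∈ FIRST of a nullable right-hand side, so two nullable alternatives also conflict).

FIRST sets of the non-terminals at (or reachable through a nullable prefix from) the front of some alternative:
  FIRST(C) = { 'a', 'n', ε }
  FIRST(E) = { 'a', 'n' }
  FIRST(B) = { 'a' }

Productions for C:
  C → C E c: FIRST = { 'a', 'n' }
  C → ε: FIRST = { ε }
Productions for E:
  E → n: FIRST = { 'n' }
  E → B: FIRST = { 'a' }
B has only one production, so no FIRST/FIRST conflict is possible there.

All alternatives of each non-terminal have pairwise disjoint FIRST sets.

Answer: No FIRST/FIRST conflicts.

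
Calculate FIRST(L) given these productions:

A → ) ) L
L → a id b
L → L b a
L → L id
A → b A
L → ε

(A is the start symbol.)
{ 'a', 'b', 'id', ε }

To compute FIRST(L), examine every production with L on the left-hand side, reading each right-hand side left to right until a non-nullable symbol is reached.

From L → a id b:
  - a is a terminal: add 'a' and stop
From L → L b a:
  - L is the symbol being defined: contributes nothing new
    L is nullable, so continue to the next symbol
  - b is a terminal: add 'b' and stop
From L → L id:
  - L is the symbol being defined: contributes nothing new
    L is nullable, so continue to the next symbol
  - id is a terminal: add 'id' and stop
From L → ε:
  - ε-production, so ε ∈ FIRST(L)

Collecting: FIRST(L) = { 'a', 'b', 'id', ε }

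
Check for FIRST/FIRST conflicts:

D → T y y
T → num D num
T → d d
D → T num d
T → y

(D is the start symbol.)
Yes. D → T y y / D → T num d on { 'd', 'num', 'y' }

FIRST sets of the non-terminals at (or reachable through a nullable prefix from) the front of some alternative:
  FIRST(T) = { 'd', 'num', 'y' }

Productions for D:
  D → T y y: FIRST = { 'd', 'num', 'y' }
  D → T num d: FIRST = { 'd', 'num', 'y' }
Productions for T:
  T → num D num: FIRST = { 'num' }
  T → d d: FIRST = { 'd' }
  T → y: FIRST = { 'y' }

Conflict for D: D → T y y and D → T num d
  Overlap: { 'd', 'num', 'y' }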